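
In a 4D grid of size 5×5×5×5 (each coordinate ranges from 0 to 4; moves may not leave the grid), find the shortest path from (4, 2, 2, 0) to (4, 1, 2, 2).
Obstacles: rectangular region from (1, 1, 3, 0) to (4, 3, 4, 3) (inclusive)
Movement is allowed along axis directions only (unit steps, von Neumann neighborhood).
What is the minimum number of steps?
3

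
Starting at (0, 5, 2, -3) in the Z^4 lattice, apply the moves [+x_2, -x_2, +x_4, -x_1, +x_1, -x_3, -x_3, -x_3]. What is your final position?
(0, 5, -1, -2)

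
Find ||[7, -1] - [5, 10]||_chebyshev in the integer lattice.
11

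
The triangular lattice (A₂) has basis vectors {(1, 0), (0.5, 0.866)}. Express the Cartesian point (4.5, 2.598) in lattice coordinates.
3b₁ + 3b₂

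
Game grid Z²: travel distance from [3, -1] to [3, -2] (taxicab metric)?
1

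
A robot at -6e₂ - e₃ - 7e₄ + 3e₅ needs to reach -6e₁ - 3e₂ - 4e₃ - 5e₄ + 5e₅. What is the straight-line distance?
7.87401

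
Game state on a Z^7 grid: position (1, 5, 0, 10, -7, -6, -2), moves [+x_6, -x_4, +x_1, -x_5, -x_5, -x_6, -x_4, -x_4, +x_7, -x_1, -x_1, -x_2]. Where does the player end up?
(0, 4, 0, 7, -9, -6, -1)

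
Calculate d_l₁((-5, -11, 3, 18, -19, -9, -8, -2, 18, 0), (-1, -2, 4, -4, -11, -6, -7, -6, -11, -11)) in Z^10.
92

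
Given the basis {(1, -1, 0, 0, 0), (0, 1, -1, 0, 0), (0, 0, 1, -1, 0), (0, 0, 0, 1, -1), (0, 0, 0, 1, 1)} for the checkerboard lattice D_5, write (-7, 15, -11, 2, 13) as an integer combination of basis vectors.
-7b₁ + 8b₂ - 3b₃ - 7b₄ + 6b₅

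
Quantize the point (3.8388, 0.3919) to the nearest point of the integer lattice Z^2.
(4, 0)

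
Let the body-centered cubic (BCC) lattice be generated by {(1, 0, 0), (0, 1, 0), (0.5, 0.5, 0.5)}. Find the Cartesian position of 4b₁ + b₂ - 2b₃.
(3, 0, -1)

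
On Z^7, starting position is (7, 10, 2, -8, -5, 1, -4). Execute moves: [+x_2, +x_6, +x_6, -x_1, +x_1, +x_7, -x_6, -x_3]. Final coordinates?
(7, 11, 1, -8, -5, 2, -3)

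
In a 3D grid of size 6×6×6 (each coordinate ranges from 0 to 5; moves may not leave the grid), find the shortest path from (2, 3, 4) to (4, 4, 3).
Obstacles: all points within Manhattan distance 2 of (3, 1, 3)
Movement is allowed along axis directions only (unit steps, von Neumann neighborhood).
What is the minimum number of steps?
4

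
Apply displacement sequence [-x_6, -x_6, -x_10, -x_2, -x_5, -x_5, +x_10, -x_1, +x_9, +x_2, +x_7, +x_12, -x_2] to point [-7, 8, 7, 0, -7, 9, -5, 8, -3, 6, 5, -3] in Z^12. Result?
(-8, 7, 7, 0, -9, 7, -4, 8, -2, 6, 5, -2)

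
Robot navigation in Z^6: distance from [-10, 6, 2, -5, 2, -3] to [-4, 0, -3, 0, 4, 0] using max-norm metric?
6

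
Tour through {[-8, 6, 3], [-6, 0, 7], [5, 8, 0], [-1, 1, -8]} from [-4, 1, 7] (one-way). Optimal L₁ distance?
54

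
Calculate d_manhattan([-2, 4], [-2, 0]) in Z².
4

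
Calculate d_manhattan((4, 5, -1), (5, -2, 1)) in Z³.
10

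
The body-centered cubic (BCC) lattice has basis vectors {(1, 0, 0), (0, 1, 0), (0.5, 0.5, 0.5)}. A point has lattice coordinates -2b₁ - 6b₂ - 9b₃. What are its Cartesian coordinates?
(-6.5, -10.5, -4.5)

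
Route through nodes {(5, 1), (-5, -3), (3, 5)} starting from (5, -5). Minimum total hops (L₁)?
28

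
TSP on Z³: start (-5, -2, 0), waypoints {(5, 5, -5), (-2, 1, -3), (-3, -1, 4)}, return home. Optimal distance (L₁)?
52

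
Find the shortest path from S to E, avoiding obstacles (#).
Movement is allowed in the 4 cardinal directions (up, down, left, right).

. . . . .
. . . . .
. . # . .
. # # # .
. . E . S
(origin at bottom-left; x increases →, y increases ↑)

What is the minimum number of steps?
2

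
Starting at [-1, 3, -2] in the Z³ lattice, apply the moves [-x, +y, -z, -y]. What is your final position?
(-2, 3, -3)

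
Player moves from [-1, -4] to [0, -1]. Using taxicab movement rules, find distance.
4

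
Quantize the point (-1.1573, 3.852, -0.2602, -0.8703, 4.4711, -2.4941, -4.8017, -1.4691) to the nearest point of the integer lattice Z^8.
(-1, 4, 0, -1, 4, -2, -5, -1)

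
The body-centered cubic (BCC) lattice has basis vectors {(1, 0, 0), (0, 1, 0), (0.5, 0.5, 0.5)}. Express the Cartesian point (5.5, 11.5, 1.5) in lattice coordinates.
4b₁ + 10b₂ + 3b₃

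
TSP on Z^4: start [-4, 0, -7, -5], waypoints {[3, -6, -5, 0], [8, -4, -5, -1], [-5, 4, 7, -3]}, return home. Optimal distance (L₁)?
84
(one optimal route: (-4, 0, -7, -5) → (3, -6, -5, 0) → (8, -4, -5, -1) → (-5, 4, 7, -3) → (-4, 0, -7, -5))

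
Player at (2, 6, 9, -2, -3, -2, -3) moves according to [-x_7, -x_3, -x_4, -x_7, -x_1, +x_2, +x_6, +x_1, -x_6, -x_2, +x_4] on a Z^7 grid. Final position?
(2, 6, 8, -2, -3, -2, -5)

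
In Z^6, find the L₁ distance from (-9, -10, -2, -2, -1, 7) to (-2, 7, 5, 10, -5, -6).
60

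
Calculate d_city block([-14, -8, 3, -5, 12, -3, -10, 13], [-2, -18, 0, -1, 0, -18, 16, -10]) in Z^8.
105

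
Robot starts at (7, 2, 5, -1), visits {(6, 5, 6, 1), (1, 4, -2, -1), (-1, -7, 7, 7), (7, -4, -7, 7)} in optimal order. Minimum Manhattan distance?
75
(one optimal route: (7, 2, 5, -1) → (6, 5, 6, 1) → (1, 4, -2, -1) → (7, -4, -7, 7) → (-1, -7, 7, 7))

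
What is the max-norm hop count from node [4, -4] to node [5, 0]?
4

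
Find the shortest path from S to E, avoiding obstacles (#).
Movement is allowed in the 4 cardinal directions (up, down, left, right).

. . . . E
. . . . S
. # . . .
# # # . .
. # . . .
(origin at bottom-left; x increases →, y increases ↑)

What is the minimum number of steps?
1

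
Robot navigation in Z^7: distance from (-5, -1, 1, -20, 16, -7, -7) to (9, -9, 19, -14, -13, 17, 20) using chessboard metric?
29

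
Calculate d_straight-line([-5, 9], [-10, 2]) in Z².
8.60233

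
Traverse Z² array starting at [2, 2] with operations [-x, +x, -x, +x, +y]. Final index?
(2, 3)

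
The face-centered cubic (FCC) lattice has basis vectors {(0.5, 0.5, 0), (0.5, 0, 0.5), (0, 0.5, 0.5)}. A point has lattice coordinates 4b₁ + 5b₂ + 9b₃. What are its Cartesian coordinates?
(4.5, 6.5, 7)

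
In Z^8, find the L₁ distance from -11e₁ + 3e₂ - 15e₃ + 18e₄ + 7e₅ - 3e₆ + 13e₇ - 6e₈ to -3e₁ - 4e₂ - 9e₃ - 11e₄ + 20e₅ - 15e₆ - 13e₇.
107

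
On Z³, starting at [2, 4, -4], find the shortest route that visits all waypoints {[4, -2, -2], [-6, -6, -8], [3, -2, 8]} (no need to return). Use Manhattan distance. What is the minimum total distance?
50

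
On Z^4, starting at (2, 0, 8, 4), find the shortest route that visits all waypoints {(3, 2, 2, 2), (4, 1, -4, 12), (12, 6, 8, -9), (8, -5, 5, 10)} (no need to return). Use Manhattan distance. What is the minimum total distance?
87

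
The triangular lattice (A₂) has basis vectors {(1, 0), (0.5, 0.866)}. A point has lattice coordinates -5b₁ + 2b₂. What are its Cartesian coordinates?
(-4, 1.732)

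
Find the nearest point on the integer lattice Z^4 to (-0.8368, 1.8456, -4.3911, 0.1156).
(-1, 2, -4, 0)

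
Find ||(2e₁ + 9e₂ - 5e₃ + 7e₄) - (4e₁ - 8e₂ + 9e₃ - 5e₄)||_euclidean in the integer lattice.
25.1595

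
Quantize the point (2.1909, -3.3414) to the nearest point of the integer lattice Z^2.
(2, -3)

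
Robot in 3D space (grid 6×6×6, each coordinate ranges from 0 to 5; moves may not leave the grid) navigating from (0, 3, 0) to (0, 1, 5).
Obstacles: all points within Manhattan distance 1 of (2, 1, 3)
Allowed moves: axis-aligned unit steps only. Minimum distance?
7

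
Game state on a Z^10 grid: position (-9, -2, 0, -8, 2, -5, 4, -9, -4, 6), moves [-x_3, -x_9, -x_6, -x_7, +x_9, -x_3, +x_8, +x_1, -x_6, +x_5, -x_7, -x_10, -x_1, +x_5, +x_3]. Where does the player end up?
(-9, -2, -1, -8, 4, -7, 2, -8, -4, 5)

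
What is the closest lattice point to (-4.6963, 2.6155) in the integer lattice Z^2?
(-5, 3)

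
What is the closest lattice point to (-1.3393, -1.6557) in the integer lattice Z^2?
(-1, -2)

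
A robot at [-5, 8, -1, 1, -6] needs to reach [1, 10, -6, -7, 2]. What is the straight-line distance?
13.8924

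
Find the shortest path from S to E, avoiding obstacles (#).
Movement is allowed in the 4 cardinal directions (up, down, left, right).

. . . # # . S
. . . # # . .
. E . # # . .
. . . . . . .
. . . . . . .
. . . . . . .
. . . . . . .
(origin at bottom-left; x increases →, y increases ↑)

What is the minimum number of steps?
9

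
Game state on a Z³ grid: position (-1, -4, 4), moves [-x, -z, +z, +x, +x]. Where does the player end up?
(0, -4, 4)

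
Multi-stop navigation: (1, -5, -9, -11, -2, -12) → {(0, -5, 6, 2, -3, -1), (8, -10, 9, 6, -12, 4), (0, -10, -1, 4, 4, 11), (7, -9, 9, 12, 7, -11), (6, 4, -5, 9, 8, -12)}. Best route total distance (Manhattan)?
190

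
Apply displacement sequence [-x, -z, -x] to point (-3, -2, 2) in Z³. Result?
(-5, -2, 1)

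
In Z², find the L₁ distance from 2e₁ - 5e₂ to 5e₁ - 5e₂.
3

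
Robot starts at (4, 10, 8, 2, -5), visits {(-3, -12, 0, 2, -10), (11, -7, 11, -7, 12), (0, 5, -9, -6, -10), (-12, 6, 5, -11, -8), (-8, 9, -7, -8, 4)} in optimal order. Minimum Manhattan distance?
201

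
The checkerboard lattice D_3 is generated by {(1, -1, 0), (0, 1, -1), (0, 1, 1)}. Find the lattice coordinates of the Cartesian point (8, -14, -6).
8b₁ - 6b₃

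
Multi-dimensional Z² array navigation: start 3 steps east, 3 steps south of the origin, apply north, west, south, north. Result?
(2, -2)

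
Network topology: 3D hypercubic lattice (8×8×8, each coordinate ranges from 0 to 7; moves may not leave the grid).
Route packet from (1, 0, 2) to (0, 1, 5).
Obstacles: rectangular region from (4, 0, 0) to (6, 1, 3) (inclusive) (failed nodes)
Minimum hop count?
5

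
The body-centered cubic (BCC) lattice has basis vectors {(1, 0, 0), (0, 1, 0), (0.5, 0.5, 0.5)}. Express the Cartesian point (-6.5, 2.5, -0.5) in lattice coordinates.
-6b₁ + 3b₂ - b₃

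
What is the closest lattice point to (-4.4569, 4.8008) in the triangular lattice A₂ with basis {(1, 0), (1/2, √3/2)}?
(-4.5, 4.33)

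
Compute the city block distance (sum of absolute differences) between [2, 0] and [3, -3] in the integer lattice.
4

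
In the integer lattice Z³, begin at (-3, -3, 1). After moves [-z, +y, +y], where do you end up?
(-3, -1, 0)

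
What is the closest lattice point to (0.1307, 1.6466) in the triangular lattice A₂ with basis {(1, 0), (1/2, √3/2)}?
(0, 1.732)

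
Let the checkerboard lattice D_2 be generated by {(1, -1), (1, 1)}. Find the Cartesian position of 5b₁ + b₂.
(6, -4)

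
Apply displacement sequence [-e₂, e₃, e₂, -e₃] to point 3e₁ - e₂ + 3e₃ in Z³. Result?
(3, -1, 3)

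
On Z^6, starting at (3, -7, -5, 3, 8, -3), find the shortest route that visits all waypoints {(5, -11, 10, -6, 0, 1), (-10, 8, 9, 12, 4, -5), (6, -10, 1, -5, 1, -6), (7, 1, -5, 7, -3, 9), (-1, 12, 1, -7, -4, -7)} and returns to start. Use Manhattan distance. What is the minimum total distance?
252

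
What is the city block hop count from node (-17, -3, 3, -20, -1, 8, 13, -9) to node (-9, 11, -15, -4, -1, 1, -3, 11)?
99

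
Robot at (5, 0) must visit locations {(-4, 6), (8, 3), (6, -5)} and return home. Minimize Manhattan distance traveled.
46
(one optimal route: (5, 0) → (-4, 6) → (8, 3) → (6, -5) → (5, 0))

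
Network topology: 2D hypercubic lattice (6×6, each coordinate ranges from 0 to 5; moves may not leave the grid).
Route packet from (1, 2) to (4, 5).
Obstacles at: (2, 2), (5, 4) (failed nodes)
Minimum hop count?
6
(one shortest path: (1, 2) → (1, 3) → (2, 3) → (3, 3) → (4, 3) → (4, 4) → (4, 5))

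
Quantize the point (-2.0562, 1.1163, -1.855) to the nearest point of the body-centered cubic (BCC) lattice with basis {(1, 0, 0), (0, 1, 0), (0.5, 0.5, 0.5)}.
(-2, 1, -2)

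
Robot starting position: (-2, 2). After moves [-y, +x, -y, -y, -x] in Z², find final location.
(-2, -1)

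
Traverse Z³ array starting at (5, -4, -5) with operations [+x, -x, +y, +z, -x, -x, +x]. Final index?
(4, -3, -4)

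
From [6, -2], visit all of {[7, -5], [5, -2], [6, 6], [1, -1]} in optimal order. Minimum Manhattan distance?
26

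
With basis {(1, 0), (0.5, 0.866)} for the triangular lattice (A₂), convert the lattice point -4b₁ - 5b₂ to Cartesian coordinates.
(-6.5, -4.33)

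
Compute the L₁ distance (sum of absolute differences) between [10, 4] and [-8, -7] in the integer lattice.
29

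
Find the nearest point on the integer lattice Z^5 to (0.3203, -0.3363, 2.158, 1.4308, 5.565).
(0, 0, 2, 1, 6)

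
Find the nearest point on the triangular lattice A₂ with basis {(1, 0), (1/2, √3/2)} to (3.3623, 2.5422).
(3.5, 2.598)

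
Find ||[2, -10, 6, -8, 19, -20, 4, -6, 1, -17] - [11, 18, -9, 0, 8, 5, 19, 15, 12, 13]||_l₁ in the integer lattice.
173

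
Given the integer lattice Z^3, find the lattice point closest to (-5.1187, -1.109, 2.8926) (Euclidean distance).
(-5, -1, 3)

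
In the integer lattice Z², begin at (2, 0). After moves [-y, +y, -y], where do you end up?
(2, -1)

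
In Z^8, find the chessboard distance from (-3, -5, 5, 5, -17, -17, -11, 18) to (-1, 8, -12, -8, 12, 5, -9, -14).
32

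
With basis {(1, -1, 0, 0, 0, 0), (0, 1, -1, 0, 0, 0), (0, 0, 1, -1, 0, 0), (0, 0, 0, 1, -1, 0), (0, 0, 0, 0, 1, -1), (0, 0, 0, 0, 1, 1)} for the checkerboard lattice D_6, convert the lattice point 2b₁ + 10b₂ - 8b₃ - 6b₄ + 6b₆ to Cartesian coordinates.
(2, 8, -18, 2, 12, 6)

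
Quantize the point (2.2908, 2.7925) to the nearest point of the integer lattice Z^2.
(2, 3)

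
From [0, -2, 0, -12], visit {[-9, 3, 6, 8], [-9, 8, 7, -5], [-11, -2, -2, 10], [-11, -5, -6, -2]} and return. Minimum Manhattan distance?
118
(one optimal route: (0, -2, 0, -12) → (-9, 8, 7, -5) → (-9, 3, 6, 8) → (-11, -2, -2, 10) → (-11, -5, -6, -2) → (0, -2, 0, -12))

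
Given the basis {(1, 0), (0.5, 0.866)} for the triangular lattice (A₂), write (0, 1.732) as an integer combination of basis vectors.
-b₁ + 2b₂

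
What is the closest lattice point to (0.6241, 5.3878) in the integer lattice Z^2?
(1, 5)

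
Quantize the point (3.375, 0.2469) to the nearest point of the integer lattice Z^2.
(3, 0)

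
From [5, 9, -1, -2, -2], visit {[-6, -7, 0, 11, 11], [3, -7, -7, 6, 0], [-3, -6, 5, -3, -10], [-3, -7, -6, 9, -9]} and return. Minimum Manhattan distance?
160
(one optimal route: (5, 9, -1, -2, -2) → (3, -7, -7, 6, 0) → (-6, -7, 0, 11, 11) → (-3, -7, -6, 9, -9) → (-3, -6, 5, -3, -10) → (5, 9, -1, -2, -2))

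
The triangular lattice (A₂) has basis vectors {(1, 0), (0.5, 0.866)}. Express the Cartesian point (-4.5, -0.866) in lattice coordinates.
-4b₁ - b₂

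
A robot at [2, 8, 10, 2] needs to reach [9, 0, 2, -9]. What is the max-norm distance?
11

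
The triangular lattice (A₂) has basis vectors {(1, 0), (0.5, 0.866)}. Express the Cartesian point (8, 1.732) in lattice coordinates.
7b₁ + 2b₂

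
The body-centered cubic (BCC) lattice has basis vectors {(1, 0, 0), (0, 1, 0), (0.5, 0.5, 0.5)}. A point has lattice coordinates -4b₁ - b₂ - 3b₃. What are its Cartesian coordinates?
(-5.5, -2.5, -1.5)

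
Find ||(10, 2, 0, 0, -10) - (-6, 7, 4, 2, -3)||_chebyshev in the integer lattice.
16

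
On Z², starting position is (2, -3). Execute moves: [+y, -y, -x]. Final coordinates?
(1, -3)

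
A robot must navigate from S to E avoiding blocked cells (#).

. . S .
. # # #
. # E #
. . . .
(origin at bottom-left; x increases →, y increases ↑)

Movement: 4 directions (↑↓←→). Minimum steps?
8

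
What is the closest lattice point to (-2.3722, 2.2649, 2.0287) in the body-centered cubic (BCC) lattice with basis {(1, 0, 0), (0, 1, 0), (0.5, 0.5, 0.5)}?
(-2, 2, 2)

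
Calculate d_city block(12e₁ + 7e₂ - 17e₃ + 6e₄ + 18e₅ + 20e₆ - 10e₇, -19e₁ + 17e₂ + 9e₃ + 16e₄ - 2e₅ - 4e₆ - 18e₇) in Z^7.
129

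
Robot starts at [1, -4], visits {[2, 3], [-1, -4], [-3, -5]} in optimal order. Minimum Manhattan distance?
18
(one optimal route: (1, -4) → (-1, -4) → (-3, -5) → (2, 3))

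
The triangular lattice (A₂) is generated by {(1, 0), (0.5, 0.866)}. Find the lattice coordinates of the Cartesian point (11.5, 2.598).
10b₁ + 3b₂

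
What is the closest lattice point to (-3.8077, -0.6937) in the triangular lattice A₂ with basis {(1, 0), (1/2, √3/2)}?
(-3.5, -0.866)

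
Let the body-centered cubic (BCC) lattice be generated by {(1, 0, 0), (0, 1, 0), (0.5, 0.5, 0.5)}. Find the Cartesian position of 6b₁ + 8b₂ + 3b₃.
(7.5, 9.5, 1.5)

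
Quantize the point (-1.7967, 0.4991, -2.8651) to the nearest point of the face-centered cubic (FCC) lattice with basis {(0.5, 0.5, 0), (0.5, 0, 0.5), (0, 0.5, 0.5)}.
(-1.5, 0.5, -3)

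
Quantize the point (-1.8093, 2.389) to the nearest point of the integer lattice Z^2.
(-2, 2)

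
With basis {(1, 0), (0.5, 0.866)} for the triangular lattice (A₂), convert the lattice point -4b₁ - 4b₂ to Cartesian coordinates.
(-6, -3.464)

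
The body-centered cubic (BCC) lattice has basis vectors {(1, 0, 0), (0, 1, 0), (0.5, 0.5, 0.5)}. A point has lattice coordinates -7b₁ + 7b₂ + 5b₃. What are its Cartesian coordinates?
(-4.5, 9.5, 2.5)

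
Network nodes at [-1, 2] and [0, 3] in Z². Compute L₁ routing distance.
2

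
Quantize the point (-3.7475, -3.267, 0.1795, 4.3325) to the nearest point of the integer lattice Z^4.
(-4, -3, 0, 4)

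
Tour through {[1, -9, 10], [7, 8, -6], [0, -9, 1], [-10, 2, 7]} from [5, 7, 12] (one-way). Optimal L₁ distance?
87
(one optimal route: (5, 7, 12) → (7, 8, -6) → (0, -9, 1) → (1, -9, 10) → (-10, 2, 7))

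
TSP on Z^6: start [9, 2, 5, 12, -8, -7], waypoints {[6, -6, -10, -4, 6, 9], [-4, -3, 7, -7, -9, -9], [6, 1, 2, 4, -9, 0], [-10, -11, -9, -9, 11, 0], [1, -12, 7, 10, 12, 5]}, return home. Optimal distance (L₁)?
274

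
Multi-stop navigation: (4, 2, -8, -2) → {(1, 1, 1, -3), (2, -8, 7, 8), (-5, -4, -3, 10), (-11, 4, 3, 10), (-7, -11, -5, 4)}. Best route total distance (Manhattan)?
106
(one optimal route: (4, 2, -8, -2) → (1, 1, 1, -3) → (2, -8, 7, 8) → (-7, -11, -5, 4) → (-5, -4, -3, 10) → (-11, 4, 3, 10))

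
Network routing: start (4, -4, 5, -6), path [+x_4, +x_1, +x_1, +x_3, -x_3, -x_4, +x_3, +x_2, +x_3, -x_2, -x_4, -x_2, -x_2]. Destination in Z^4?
(6, -6, 7, -7)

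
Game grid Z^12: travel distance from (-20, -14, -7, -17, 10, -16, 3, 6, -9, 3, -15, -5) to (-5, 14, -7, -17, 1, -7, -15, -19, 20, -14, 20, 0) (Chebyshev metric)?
35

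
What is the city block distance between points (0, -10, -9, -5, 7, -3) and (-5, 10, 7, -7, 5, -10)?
52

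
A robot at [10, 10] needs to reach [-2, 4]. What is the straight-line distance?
13.4164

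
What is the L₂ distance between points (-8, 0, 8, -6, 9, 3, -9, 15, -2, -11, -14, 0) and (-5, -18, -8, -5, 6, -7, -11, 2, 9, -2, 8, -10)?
40.7185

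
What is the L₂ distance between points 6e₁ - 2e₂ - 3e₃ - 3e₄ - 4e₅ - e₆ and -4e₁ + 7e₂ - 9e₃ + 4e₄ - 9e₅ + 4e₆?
17.7764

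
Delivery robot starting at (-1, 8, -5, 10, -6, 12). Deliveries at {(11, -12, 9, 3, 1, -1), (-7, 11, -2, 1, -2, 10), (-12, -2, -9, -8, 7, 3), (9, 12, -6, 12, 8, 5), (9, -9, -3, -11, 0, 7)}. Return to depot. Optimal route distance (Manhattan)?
266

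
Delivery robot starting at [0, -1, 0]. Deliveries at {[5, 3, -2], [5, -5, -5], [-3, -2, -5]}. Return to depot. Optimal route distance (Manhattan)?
42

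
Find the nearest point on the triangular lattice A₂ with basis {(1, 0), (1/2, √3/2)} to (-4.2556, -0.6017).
(-4.5, -0.866)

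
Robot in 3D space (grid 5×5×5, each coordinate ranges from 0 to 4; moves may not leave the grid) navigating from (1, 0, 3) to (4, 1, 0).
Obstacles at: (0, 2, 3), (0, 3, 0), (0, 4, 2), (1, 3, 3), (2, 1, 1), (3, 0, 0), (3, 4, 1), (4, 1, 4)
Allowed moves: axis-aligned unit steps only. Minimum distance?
7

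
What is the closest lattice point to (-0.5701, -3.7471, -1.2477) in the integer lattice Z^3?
(-1, -4, -1)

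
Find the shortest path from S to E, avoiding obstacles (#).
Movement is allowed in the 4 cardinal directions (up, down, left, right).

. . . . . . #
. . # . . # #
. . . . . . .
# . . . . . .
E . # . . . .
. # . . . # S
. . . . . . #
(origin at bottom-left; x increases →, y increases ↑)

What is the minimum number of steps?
9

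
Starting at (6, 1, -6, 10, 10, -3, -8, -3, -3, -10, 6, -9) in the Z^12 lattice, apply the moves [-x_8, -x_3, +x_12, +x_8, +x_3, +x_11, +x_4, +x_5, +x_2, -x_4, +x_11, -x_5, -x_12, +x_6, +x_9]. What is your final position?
(6, 2, -6, 10, 10, -2, -8, -3, -2, -10, 8, -9)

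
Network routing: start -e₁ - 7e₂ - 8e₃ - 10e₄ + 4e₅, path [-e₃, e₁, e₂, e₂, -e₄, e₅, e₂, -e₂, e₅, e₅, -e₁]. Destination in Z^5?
(-1, -5, -9, -11, 7)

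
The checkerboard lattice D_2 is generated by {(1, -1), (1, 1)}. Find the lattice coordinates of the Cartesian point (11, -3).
7b₁ + 4b₂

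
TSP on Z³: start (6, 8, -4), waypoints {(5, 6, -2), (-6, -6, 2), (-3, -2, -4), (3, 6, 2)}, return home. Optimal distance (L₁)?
64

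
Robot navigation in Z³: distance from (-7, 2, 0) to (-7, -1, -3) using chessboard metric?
3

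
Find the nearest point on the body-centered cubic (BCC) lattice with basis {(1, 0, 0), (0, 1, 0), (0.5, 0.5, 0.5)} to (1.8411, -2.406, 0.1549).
(2, -2, 0)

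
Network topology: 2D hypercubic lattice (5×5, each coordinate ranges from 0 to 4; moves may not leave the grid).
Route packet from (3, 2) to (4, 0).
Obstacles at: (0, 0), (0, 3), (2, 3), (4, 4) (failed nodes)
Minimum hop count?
3
(one shortest path: (3, 2) → (4, 2) → (4, 1) → (4, 0))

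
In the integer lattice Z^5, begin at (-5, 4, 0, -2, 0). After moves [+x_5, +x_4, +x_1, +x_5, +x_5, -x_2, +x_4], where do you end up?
(-4, 3, 0, 0, 3)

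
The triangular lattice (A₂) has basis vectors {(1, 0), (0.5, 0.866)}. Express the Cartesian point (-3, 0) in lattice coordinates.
-3b₁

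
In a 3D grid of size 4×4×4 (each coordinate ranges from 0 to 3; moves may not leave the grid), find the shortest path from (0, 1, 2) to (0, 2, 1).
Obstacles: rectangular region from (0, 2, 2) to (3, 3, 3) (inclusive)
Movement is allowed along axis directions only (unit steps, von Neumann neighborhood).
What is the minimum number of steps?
2
(one shortest path: (0, 1, 2) → (0, 1, 1) → (0, 2, 1))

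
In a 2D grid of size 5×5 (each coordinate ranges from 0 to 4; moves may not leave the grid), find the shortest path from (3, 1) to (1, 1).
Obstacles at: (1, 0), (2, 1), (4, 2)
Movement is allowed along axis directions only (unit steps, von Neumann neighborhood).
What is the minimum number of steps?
4
(one shortest path: (3, 1) → (3, 2) → (2, 2) → (1, 2) → (1, 1))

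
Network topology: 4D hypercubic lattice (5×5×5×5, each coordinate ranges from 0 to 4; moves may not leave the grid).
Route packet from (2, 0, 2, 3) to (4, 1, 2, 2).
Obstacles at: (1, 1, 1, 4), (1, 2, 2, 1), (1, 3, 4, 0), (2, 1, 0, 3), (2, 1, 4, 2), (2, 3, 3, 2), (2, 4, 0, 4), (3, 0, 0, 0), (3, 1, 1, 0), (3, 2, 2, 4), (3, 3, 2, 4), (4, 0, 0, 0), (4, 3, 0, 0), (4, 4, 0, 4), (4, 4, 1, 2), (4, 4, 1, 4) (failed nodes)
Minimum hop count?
4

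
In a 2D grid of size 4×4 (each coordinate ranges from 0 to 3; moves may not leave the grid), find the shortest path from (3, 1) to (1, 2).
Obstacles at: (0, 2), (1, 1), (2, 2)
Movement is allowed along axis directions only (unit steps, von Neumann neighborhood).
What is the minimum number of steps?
5
(one shortest path: (3, 1) → (3, 2) → (3, 3) → (2, 3) → (1, 3) → (1, 2))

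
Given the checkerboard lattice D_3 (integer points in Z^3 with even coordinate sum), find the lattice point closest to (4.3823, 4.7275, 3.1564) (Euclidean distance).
(4, 5, 3)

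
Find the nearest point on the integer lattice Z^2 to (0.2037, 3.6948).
(0, 4)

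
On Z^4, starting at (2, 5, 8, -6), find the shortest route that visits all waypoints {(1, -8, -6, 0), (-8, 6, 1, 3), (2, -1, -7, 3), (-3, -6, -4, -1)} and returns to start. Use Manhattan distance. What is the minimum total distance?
104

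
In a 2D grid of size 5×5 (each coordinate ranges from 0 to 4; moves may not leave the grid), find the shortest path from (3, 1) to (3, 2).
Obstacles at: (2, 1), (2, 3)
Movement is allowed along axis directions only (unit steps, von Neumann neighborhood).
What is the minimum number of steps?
1
(one shortest path: (3, 1) → (3, 2))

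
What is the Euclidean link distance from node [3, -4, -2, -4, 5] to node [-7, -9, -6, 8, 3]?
17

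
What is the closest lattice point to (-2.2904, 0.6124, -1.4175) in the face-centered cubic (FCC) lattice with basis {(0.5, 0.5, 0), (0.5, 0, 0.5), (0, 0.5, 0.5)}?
(-2, 0.5, -1.5)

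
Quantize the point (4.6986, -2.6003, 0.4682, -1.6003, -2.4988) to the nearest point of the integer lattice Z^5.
(5, -3, 0, -2, -2)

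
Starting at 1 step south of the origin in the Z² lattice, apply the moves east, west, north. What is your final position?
(0, 0)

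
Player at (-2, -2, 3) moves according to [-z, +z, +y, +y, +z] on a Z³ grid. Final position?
(-2, 0, 4)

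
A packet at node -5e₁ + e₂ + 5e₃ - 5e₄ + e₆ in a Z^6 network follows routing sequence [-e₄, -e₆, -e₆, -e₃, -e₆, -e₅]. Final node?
(-5, 1, 4, -6, -1, -2)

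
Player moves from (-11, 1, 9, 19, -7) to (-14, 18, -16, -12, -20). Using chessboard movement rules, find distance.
31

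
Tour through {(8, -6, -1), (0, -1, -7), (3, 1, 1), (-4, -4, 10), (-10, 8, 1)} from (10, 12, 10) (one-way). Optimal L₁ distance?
107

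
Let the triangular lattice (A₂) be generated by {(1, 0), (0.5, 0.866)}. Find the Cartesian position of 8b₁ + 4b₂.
(10, 3.464)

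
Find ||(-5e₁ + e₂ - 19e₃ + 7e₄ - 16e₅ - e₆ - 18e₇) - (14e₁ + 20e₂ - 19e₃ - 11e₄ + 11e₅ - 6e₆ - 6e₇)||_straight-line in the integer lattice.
44.0908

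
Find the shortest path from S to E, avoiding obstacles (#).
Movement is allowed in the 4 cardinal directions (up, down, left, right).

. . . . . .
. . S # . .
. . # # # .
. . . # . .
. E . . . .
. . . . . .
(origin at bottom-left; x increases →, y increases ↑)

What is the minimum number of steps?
4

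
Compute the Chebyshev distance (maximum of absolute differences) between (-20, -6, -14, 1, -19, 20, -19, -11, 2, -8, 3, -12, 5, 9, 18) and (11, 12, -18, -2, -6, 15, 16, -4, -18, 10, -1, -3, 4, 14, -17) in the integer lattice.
35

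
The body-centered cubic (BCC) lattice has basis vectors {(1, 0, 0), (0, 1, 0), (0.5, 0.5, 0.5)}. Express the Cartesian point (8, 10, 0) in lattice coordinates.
8b₁ + 10b₂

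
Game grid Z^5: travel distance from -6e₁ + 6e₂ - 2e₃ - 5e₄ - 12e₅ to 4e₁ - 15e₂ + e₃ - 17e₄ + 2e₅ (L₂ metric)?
29.8329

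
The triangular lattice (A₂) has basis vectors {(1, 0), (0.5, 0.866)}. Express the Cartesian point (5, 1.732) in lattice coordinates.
4b₁ + 2b₂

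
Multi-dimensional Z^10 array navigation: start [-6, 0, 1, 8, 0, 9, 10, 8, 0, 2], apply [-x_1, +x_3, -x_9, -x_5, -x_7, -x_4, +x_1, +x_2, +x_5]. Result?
(-6, 1, 2, 7, 0, 9, 9, 8, -1, 2)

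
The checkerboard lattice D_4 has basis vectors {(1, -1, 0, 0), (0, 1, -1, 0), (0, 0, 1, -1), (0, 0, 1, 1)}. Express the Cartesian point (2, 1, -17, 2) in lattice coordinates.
2b₁ + 3b₂ - 8b₃ - 6b₄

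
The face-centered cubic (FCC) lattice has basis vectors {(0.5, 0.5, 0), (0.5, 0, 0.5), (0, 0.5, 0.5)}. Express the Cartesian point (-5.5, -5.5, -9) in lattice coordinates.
-2b₁ - 9b₂ - 9b₃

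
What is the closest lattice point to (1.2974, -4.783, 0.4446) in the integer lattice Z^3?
(1, -5, 0)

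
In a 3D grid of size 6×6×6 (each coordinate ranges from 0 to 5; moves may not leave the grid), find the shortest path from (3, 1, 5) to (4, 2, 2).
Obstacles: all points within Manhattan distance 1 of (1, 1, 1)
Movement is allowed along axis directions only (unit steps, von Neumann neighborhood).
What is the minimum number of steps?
5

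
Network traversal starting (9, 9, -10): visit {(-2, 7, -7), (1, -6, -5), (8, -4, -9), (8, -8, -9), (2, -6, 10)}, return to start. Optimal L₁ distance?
96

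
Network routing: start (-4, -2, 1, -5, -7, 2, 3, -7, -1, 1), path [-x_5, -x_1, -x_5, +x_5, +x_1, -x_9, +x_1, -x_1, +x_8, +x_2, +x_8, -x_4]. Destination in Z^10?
(-4, -1, 1, -6, -8, 2, 3, -5, -2, 1)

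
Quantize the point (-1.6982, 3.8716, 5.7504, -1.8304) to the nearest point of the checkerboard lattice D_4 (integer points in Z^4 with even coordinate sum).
(-2, 4, 6, -2)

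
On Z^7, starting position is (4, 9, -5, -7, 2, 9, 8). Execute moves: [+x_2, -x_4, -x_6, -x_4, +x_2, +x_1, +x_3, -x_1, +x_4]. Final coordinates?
(4, 11, -4, -8, 2, 8, 8)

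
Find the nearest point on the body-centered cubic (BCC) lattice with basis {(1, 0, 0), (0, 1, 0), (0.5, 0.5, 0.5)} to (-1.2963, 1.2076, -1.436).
(-1.5, 1.5, -1.5)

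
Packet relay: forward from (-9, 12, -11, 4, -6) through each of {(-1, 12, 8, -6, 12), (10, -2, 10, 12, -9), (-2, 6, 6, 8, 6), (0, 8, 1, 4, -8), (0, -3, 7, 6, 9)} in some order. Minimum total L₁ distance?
149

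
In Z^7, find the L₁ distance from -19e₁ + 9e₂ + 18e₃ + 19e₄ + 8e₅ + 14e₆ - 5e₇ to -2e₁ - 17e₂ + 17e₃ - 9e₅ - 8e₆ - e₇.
106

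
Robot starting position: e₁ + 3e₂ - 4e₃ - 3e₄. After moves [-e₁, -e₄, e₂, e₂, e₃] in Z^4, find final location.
(0, 5, -3, -4)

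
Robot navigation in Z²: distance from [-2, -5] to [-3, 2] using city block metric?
8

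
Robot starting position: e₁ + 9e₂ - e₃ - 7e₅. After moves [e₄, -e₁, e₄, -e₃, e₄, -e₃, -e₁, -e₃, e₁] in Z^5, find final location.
(0, 9, -4, 3, -7)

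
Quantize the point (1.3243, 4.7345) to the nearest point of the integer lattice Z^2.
(1, 5)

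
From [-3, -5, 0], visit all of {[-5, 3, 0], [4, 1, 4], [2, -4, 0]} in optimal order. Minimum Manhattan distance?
32
(one optimal route: (-3, -5, 0) → (2, -4, 0) → (4, 1, 4) → (-5, 3, 0))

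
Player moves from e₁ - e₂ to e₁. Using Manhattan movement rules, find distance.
1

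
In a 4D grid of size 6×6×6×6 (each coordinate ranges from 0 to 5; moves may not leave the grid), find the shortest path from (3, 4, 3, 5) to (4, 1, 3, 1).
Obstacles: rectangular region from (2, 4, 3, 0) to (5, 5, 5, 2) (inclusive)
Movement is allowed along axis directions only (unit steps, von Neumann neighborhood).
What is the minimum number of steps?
8
(one shortest path: (3, 4, 3, 5) → (4, 4, 3, 5) → (4, 3, 3, 5) → (4, 2, 3, 5) → (4, 1, 3, 5) → (4, 1, 3, 4) → (4, 1, 3, 3) → (4, 1, 3, 2) → (4, 1, 3, 1))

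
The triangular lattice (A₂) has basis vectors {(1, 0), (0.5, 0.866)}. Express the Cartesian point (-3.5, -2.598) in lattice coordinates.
-2b₁ - 3b₂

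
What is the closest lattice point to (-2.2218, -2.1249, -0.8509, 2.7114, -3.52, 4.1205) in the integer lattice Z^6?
(-2, -2, -1, 3, -4, 4)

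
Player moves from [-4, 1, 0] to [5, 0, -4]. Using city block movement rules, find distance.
14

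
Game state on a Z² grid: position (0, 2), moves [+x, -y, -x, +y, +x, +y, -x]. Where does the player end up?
(0, 3)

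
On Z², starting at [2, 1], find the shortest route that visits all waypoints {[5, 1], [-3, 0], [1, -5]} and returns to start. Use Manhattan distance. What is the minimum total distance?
28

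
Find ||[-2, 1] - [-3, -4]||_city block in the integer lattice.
6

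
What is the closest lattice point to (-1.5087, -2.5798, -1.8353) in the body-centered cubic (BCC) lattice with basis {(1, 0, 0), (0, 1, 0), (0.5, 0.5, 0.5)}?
(-1.5, -2.5, -1.5)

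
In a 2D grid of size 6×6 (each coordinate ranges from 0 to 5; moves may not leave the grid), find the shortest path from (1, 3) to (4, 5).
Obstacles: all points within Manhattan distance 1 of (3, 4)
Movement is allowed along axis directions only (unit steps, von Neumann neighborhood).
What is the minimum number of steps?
9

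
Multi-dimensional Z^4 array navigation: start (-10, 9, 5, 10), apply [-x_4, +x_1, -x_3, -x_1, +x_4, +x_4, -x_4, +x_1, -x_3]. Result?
(-9, 9, 3, 10)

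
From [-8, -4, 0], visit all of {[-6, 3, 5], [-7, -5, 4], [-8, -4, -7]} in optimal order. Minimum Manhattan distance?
30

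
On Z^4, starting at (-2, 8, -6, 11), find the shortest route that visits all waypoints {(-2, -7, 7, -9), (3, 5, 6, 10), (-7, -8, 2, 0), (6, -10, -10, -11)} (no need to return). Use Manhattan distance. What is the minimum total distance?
108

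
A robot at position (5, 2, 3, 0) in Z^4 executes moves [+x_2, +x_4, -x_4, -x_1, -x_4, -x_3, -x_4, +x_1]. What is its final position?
(5, 3, 2, -2)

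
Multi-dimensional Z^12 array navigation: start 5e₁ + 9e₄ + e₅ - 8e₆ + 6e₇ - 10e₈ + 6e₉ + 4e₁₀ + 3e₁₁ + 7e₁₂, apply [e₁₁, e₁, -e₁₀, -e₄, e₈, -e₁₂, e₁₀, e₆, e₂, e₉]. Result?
(6, 1, 0, 8, 1, -7, 6, -9, 7, 4, 4, 6)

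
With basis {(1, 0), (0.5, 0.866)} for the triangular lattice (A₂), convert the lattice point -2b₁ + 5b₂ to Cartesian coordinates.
(0.5, 4.33)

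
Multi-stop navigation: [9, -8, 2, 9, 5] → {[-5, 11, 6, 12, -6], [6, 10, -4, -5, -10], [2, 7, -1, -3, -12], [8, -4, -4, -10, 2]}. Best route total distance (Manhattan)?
119
(one optimal route: (9, -8, 2, 9, 5) → (8, -4, -4, -10, 2) → (6, 10, -4, -5, -10) → (2, 7, -1, -3, -12) → (-5, 11, 6, 12, -6))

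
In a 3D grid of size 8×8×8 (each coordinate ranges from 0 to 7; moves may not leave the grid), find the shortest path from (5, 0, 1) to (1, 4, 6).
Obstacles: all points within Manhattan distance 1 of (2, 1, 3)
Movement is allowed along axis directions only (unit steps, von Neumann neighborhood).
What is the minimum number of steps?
13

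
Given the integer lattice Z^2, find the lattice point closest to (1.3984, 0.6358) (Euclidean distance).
(1, 1)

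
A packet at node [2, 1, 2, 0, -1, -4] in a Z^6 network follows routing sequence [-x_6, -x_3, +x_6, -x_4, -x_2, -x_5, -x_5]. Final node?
(2, 0, 1, -1, -3, -4)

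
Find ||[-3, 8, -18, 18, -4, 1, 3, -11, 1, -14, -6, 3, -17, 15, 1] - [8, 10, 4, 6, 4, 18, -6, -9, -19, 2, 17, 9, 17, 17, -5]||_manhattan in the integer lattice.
190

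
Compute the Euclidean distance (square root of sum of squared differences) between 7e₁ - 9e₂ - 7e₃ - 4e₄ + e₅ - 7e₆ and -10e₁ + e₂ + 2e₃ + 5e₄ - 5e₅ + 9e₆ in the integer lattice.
29.0345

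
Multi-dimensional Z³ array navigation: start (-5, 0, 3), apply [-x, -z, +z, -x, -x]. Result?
(-8, 0, 3)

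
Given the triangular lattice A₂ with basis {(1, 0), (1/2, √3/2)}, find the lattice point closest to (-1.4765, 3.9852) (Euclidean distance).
(-1.5, 4.33)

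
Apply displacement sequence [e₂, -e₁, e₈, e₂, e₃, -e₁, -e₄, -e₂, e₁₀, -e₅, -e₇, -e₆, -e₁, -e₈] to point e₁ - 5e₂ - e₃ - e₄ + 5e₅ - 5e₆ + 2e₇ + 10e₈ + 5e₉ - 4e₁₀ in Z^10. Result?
(-2, -4, 0, -2, 4, -6, 1, 10, 5, -3)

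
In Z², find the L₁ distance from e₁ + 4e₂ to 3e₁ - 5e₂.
11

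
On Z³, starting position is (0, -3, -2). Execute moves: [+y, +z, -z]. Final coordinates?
(0, -2, -2)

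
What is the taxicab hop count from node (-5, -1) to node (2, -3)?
9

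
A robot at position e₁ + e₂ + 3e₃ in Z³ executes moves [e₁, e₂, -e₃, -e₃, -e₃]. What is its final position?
(2, 2, 0)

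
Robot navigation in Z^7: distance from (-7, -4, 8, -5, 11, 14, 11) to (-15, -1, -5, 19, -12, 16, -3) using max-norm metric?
24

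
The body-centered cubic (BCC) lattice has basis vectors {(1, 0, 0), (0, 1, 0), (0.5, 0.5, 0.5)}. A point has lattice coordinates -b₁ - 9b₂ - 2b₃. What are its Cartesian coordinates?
(-2, -10, -1)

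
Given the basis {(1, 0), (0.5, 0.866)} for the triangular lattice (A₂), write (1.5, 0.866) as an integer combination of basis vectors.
b₁ + b₂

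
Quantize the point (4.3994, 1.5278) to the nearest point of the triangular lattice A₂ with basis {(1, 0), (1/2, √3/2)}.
(4, 1.732)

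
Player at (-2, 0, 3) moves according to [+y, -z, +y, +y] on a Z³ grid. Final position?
(-2, 3, 2)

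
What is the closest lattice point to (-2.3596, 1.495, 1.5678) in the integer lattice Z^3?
(-2, 1, 2)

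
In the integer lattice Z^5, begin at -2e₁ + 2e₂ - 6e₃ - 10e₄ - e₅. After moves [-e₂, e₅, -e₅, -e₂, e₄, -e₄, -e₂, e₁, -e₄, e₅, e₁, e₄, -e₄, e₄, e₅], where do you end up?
(0, -1, -6, -10, 1)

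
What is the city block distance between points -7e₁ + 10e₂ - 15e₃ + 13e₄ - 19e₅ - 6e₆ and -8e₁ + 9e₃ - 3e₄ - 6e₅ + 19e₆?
89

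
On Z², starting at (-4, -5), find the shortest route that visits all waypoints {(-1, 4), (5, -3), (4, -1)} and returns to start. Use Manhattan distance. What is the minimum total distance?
36
(one optimal route: (-4, -5) → (-1, 4) → (4, -1) → (5, -3) → (-4, -5))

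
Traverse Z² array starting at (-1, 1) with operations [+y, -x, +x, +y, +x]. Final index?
(0, 3)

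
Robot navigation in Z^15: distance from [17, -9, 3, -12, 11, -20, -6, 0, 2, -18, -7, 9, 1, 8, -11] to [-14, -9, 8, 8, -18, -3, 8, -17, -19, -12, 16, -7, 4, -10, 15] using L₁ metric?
246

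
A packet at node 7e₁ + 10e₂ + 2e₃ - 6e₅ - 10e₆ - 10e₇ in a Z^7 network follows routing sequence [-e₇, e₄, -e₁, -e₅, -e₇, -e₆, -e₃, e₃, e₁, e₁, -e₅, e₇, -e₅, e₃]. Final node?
(8, 10, 3, 1, -9, -11, -11)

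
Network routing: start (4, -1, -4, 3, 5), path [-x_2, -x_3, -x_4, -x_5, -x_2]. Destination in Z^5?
(4, -3, -5, 2, 4)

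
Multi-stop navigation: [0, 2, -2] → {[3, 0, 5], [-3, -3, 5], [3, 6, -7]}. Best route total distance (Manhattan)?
39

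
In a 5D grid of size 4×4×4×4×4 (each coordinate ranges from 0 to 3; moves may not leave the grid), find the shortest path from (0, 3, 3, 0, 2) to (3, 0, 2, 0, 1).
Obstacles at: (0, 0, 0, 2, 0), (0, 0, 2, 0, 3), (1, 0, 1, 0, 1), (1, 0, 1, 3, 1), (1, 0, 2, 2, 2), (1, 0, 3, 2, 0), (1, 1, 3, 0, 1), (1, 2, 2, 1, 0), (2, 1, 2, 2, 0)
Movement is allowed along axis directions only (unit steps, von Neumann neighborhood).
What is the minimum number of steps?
8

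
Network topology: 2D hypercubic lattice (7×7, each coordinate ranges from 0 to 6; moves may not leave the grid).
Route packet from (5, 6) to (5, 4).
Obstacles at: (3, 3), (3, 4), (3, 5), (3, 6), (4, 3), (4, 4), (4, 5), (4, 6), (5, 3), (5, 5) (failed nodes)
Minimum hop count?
4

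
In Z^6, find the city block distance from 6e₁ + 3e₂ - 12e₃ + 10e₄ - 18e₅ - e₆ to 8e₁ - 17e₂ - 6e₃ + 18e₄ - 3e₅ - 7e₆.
57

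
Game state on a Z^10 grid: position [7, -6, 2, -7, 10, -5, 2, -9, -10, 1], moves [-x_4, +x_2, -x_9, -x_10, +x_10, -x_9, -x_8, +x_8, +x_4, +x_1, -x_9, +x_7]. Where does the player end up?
(8, -5, 2, -7, 10, -5, 3, -9, -13, 1)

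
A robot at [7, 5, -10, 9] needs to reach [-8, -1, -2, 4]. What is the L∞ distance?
15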